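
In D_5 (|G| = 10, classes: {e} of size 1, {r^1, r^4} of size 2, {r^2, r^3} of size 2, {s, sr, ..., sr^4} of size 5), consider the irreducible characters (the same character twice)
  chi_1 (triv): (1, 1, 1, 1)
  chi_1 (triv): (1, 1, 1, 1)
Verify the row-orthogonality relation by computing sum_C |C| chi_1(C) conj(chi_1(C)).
Sum = 10 = |G| = 10; so <chi_1, chi_1> = 1 (norm-1 confirms irreducibility).

Compute term by term over conjugacy classes (|C| * chi_1(C) * conj(chi_1(C))):
  1*(1)*conj(1) + 2*(1)*conj(1) + 2*(1)*conj(1) + 5*(1)*conj(1)
  = (1) + (2) + (2) + (5)
  = 10.
Dividing by |G| = 10 gives 10/10 = 1, matching the row-orthogonality relation <chi_1, chi_1> = [chi_1 = chi_1].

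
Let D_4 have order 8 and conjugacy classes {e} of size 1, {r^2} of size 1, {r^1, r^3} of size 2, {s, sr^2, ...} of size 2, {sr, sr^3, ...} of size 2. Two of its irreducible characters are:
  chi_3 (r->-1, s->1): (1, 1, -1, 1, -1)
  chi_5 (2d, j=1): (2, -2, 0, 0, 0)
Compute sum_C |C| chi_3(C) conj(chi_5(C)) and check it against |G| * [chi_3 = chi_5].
Sum = 0; so <chi_3, chi_5> = 0 (distinct irreducibles are orthogonal).

Justification: Compute term by term over conjugacy classes (|C| * chi_3(C) * conj(chi_5(C))):
  1*(1)*conj(2) + 1*(1)*conj(-2) + 2*(-1)*conj(0) + 2*(1)*conj(0) + 2*(-1)*conj(0)
  = (2) + (-2) + (0) + (0) + (0)
  = 0.
Dividing by |G| = 8 gives 0/8 = 0, matching the row-orthogonality relation <chi_3, chi_5> = [chi_3 = chi_5].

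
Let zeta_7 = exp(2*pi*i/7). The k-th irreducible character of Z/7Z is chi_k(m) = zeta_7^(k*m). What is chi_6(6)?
chi_6(6) = zeta_7^36 = exp(2*I*pi/7)

chi_6(6) = zeta_7^(6*6) = zeta_7^36. Since zeta_7^7 = 1, this equals zeta_7^1 = exp(2*pi*i*1/7) = exp(2*I*pi/7).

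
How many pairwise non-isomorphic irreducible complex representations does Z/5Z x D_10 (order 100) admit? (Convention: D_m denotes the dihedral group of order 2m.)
40

Justification: The number of irreducible complex representations of a finite group equals its number of conjugacy classes. For a direct product, #classes(G x H) = #classes(G) * #classes(H). Z/5Z has 5 classes (abelian), D_10 has 8 classes, so 5 * 8 = 40, so Z/5Z x D_10 (order 100) has exactly 40 irreducible complex representations.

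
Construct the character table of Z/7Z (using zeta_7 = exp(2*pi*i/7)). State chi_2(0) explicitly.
Character table of Z/7Z (irreps indexed chi_0,...,chi_6 with chi_k(m) = zeta_7^(k*m), zeta_7 = exp(2*pi*i/7)):
  irrep \ class  {0} (size 1)  {1} (size 1)    {2} (size 1)    {3} (size 1)    {4} (size 1)    {5} (size 1)    {6} (size 1)  
  chi_0          1             1               1               1               1               1               1             
  chi_1          1             exp(2*I*pi/7)   exp(4*I*pi/7)   exp(6*I*pi/7)   exp(-6*I*pi/7)  exp(-4*I*pi/7)  exp(-2*I*pi/7)
  chi_2          1             exp(4*I*pi/7)   exp(-6*I*pi/7)  exp(-2*I*pi/7)  exp(2*I*pi/7)   exp(6*I*pi/7)   exp(-4*I*pi/7)
  chi_3          1             exp(6*I*pi/7)   exp(-2*I*pi/7)  exp(4*I*pi/7)   exp(-4*I*pi/7)  exp(2*I*pi/7)   exp(-6*I*pi/7)
  chi_4          1             exp(-6*I*pi/7)  exp(2*I*pi/7)   exp(-4*I*pi/7)  exp(4*I*pi/7)   exp(-2*I*pi/7)  exp(6*I*pi/7) 
  chi_5          1             exp(-4*I*pi/7)  exp(6*I*pi/7)   exp(2*I*pi/7)   exp(-2*I*pi/7)  exp(-6*I*pi/7)  exp(4*I*pi/7) 
  chi_6          1             exp(-2*I*pi/7)  exp(-4*I*pi/7)  exp(-6*I*pi/7)  exp(6*I*pi/7)   exp(4*I*pi/7)   exp(2*I*pi/7) 

Spot check: chi_2(0) = zeta_7^(2*0) = zeta_7^0 = 1.

Derivation: Z/7Z is abelian, so all 7 irreducible complex representations are 1-dimensional. They are given by chi_k(m) = zeta_7^(k*m) for k = 0,...,6. Row orthogonality: sum_m chi_k(m) conj(chi_l(m)) = 7 * [k = l].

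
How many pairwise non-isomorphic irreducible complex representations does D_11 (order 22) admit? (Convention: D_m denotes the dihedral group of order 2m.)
7

Explanation: The number of irreducible complex representations of a finite group equals its number of conjugacy classes. D_11 has 7 conjugacy classes ((n+3)/2 for n odd), so D_11 (order 22) has exactly 7 irreducible complex representations.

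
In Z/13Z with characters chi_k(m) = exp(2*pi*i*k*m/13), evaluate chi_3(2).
chi_3(2) = zeta_13^6 = exp(12*I*pi/13)

Derivation: chi_3(2) = zeta_13^(3*2) = zeta_13^6. Since zeta_13^13 = 1, this equals zeta_13^6 = exp(2*pi*i*6/13) = exp(12*I*pi/13).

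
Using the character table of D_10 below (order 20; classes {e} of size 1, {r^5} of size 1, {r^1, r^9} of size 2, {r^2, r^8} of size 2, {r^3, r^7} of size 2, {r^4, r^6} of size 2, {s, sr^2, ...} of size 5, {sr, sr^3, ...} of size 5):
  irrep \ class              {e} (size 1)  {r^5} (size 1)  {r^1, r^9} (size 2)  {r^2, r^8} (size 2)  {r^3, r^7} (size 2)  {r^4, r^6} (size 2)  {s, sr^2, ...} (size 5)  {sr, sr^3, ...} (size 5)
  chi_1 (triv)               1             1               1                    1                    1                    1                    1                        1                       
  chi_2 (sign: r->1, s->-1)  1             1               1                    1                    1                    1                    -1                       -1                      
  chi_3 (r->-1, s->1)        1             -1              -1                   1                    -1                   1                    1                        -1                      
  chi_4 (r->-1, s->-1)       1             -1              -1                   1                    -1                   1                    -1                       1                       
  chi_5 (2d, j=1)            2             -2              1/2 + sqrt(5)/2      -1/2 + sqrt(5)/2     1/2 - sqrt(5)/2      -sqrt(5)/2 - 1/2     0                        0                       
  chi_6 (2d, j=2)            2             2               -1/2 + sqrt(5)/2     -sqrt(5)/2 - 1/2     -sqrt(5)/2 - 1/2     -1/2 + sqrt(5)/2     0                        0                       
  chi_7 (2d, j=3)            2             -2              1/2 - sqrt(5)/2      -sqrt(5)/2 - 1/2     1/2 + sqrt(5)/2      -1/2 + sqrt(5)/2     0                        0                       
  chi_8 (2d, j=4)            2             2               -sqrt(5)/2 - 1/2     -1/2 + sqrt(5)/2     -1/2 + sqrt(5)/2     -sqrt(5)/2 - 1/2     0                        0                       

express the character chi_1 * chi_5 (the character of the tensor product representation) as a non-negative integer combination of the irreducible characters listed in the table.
chi_1 tensor chi_5 = chi_5 (all other irreducibles have multiplicity 0).

Working: The character of a tensor product is the pointwise product (chi_1 * chi_5)(C) = chi_1(C) * chi_5(C):
  {e}: (1)*(2), {r^5}: (1)*(-2), {r^1, r^9}: (1)*(1/2 + sqrt(5)/2), {r^2, r^8}: (1)*(-1/2 + sqrt(5)/2), {r^3, r^7}: (1)*(1/2 - sqrt(5)/2), {r^4, r^6}: (1)*(-sqrt(5)/2 - 1/2), {s, sr^2, ...}: (1)*(0), {sr, sr^3, ...}: (1)*(0)
so (chi_1 * chi_5) takes values
  {e} -> 2, {r^5} -> -2, {r^1, r^9} -> 1/2 + sqrt(5)/2, {r^2, r^8} -> -1/2 + sqrt(5)/2, {r^3, r^7} -> 1/2 - sqrt(5)/2, {r^4, r^6} -> -sqrt(5)/2 - 1/2, {s, sr^2, ...} -> 0, {sr, sr^3, ...} -> 0.
Now take the inner product of this character with each irreducible chi from the table, <chi_1*chi_5, chi> = (1/20) sum_C |C| (chi_1*chi_5)(C) conj(chi(C)):
  <chi_1*chi_5, chi_1> = (1/20)[1*(2)*conj(1) + 1*(-2)*conj(1) + 2*(1/2 + sqrt(5)/2)*conj(1) + 2*(-1/2 + sqrt(5)/2)*conj(1) + 2*(1/2 - sqrt(5)/2)*conj(1) + 2*(-sqrt(5)/2 - 1/2)*conj(1) + 5*(0)*conj(1) + 5*(0)*conj(1)]
      = (1/20)[(2) + (-2) + (1 + sqrt(5)) + (-1 + sqrt(5)) + (1 - sqrt(5)) + (-sqrt(5) - 1) + (0) + (0)] = 0/20 = 0
  <chi_1*chi_5, chi_2> = (1/20)[1*(2)*conj(1) + 1*(-2)*conj(1) + 2*(1/2 + sqrt(5)/2)*conj(1) + 2*(-1/2 + sqrt(5)/2)*conj(1) + 2*(1/2 - sqrt(5)/2)*conj(1) + 2*(-sqrt(5)/2 - 1/2)*conj(1) + 5*(0)*conj(-1) + 5*(0)*conj(-1)]
      = (1/20)[(2) + (-2) + (1 + sqrt(5)) + (-1 + sqrt(5)) + (1 - sqrt(5)) + (-sqrt(5) - 1) + (0) + (0)] = 0/20 = 0
  <chi_1*chi_5, chi_3> = (1/20)[1*(2)*conj(1) + 1*(-2)*conj(-1) + 2*(1/2 + sqrt(5)/2)*conj(-1) + 2*(-1/2 + sqrt(5)/2)*conj(1) + 2*(1/2 - sqrt(5)/2)*conj(-1) + 2*(-sqrt(5)/2 - 1/2)*conj(1) + 5*(0)*conj(1) + 5*(0)*conj(-1)]
      = (1/20)[(2) + (2) + (-sqrt(5) - 1) + (-1 + sqrt(5)) + (-1 + sqrt(5)) + (-sqrt(5) - 1) + (0) + (0)] = 0/20 = 0
  <chi_1*chi_5, chi_4> = (1/20)[1*(2)*conj(1) + 1*(-2)*conj(-1) + 2*(1/2 + sqrt(5)/2)*conj(-1) + 2*(-1/2 + sqrt(5)/2)*conj(1) + 2*(1/2 - sqrt(5)/2)*conj(-1) + 2*(-sqrt(5)/2 - 1/2)*conj(1) + 5*(0)*conj(-1) + 5*(0)*conj(1)]
      = (1/20)[(2) + (2) + (-sqrt(5) - 1) + (-1 + sqrt(5)) + (-1 + sqrt(5)) + (-sqrt(5) - 1) + (0) + (0)] = 0/20 = 0
  <chi_1*chi_5, chi_5> = (1/20)[1*(2)*conj(2) + 1*(-2)*conj(-2) + 2*(1/2 + sqrt(5)/2)*conj(1/2 + sqrt(5)/2) + 2*(-1/2 + sqrt(5)/2)*conj(-1/2 + sqrt(5)/2) + 2*(1/2 - sqrt(5)/2)*conj(1/2 - sqrt(5)/2) + 2*(-sqrt(5)/2 - 1/2)*conj(-sqrt(5)/2 - 1/2) + 5*(0)*conj(0) + 5*(0)*conj(0)]
      = (1/20)[(4) + (4) + (sqrt(5) + 3) + (3 - sqrt(5)) + (3 - sqrt(5)) + (sqrt(5) + 3) + (0) + (0)] = 20/20 = 1
  <chi_1*chi_5, chi_6> = (1/20)[1*(2)*conj(2) + 1*(-2)*conj(2) + 2*(1/2 + sqrt(5)/2)*conj(-1/2 + sqrt(5)/2) + 2*(-1/2 + sqrt(5)/2)*conj(-sqrt(5)/2 - 1/2) + 2*(1/2 - sqrt(5)/2)*conj(-sqrt(5)/2 - 1/2) + 2*(-sqrt(5)/2 - 1/2)*conj(-1/2 + sqrt(5)/2) + 5*(0)*conj(0) + 5*(0)*conj(0)]
      = (1/20)[(4) + (-4) + (2) + (-2) + (2) + (-2) + (0) + (0)] = 0/20 = 0
  <chi_1*chi_5, chi_7> = (1/20)[1*(2)*conj(2) + 1*(-2)*conj(-2) + 2*(1/2 + sqrt(5)/2)*conj(1/2 - sqrt(5)/2) + 2*(-1/2 + sqrt(5)/2)*conj(-sqrt(5)/2 - 1/2) + 2*(1/2 - sqrt(5)/2)*conj(1/2 + sqrt(5)/2) + 2*(-sqrt(5)/2 - 1/2)*conj(-1/2 + sqrt(5)/2) + 5*(0)*conj(0) + 5*(0)*conj(0)]
      = (1/20)[(4) + (4) + (-2) + (-2) + (-2) + (-2) + (0) + (0)] = 0/20 = 0
  <chi_1*chi_5, chi_8> = (1/20)[1*(2)*conj(2) + 1*(-2)*conj(2) + 2*(1/2 + sqrt(5)/2)*conj(-sqrt(5)/2 - 1/2) + 2*(-1/2 + sqrt(5)/2)*conj(-1/2 + sqrt(5)/2) + 2*(1/2 - sqrt(5)/2)*conj(-1/2 + sqrt(5)/2) + 2*(-sqrt(5)/2 - 1/2)*conj(-sqrt(5)/2 - 1/2) + 5*(0)*conj(0) + 5*(0)*conj(0)]
      = (1/20)[(4) + (-4) + (-3 - sqrt(5)) + (3 - sqrt(5)) + (-3 + sqrt(5)) + (sqrt(5) + 3) + (0) + (0)] = 0/20 = 0
Hence the multiplicities are chi_5: 1. Dimension check: dim(chi_1)*dim(chi_5) = 1*2 = 2 and sum (mult * dim) = 1*2 = 2.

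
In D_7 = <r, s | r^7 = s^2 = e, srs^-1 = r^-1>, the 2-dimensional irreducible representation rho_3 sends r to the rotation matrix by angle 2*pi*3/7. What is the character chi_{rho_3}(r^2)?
chi_{rho_3}(r^2) = 2*cos(2*pi*3*2/7) = 2*cos(2*pi/7)

Working: rho_3(r^2) is rotation by angle 2*pi*3*2/7, whose trace is 2*cos(2*pi*3*2/7) = 2*cos(2*pi/7).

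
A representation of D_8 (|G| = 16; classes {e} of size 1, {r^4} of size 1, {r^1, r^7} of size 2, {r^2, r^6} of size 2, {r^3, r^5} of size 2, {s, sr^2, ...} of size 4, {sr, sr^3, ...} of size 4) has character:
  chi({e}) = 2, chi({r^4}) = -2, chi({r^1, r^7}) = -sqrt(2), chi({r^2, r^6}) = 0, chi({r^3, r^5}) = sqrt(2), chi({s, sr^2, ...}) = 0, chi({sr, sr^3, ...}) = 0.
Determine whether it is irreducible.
Irreducible: <chi, chi> = 1.

Details: <chi, chi> = (1/|G|) sum_C |C| * |chi(C)|^2 = (1/16)[1*|2|^2 + 1*|-2|^2 + 2*|-sqrt(2)|^2 + 2*|0|^2 + 2*|sqrt(2)|^2 + 4*|0|^2 + 4*|0|^2]
  = (1/16)[(4) + (4) + (4) + (0) + (4) + (0) + (0)] = 16/16 = 1.
A character is irreducible iff <chi, chi> = 1, so this representation is irreducible.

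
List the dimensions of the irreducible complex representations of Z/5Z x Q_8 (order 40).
Dimensions: 1, 1, 1, 1, 1, 1, 1, 1, 1, 1, 1, 1, 1, 1, 1, 1, 1, 1, 1, 1, 2, 2, 2, 2, 2

Explanation: There are 25 irreducibles (= number of conjugacy classes). Their dimensions d_i satisfy sum d_i^2 = |G| = 40: 1 + 1 + 1 + 1 + 1 + 1 + 1 + 1 + 1 + 1 + 1 + 1 + 1 + 1 + 1 + 1 + 1 + 1 + 1 + 1 + 4 + 4 + 4 + 4 + 4 = 40. (For the product with Z/5Z: each of the 5 1-dim characters of Z/5Z tensors with each irrep of Q_8, giving 5 copies of each Q_8-dimension.)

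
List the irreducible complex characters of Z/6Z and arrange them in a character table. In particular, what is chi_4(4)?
Character table of Z/6Z (irreps indexed chi_0,...,chi_5 with chi_k(m) = zeta_6^(k*m), zeta_6 = exp(2*pi*i/6)):
  irrep \ class  {0} (size 1)  {1} (size 1)    {2} (size 1)    {3} (size 1)  {4} (size 1)    {5} (size 1)  
  chi_0          1             1               1               1             1               1             
  chi_1          1             exp(I*pi/3)     exp(2*I*pi/3)   -1            exp(-2*I*pi/3)  exp(-I*pi/3)  
  chi_2          1             exp(2*I*pi/3)   exp(-2*I*pi/3)  1             exp(2*I*pi/3)   exp(-2*I*pi/3)
  chi_3          1             -1              1               -1            1               -1            
  chi_4          1             exp(-2*I*pi/3)  exp(2*I*pi/3)   1             exp(-2*I*pi/3)  exp(2*I*pi/3) 
  chi_5          1             exp(-I*pi/3)    exp(-2*I*pi/3)  -1            exp(2*I*pi/3)   exp(I*pi/3)   

Spot check: chi_4(4) = zeta_6^(4*4) = zeta_6^16 = exp(-2*I*pi/3).

Explanation: Z/6Z is abelian, so all 6 irreducible complex representations are 1-dimensional. They are given by chi_k(m) = zeta_6^(k*m) for k = 0,...,5. Row orthogonality: sum_m chi_k(m) conj(chi_l(m)) = 6 * [k = l].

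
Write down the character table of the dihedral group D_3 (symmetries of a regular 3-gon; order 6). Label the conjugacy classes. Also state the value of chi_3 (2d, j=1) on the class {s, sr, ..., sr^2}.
Conjugacy classes: {e} of size 1, {r^1, r^2} of size 2, {s, sr, ..., sr^2} of size 3.
Character table:
  irrep \ class              {e} (size 1)  {r^1, r^2} (size 2)  {s, sr, ..., sr^2} (size 3)
  chi_1 (triv)               1             1                    1                          
  chi_2 (sign: r->1, s->-1)  1             1                    -1                         
  chi_3 (2d, j=1)            2             -1                   0                          

Spot check: chi_3 (2d, j=1) on {s, sr, ..., sr^2} = 0.

Solution. D_3 has order 2*3 = 6 with 3 conjugacy classes, hence 3 irreducibles. Sum of squared dims 1 + 1 + 4 = 6 = |G|. Linear characters come from the abelianisation; the 2-dimensional irreps have character r^k -> 2*cos(2*pi*j*k/3), reflections -> 0.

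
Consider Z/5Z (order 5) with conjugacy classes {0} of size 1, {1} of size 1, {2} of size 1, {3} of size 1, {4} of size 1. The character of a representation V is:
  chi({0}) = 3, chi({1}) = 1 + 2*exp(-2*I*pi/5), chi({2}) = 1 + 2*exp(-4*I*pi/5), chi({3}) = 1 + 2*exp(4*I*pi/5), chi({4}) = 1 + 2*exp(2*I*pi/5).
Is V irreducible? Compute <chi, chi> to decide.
Not irreducible (reducible): <chi, chi> = 5 > 1.

Explanation: <chi, chi> = (1/|G|) sum_C |C| * |chi(C)|^2 = (1/5)[1*|3|^2 + 1*|1 + 2*exp(-2*I*pi/5)|^2 + 1*|1 + 2*exp(-4*I*pi/5)|^2 + 1*|1 + 2*exp(4*I*pi/5)|^2 + 1*|1 + 2*exp(2*I*pi/5)|^2]
  = (1/5)[(9) + (5 + 2*exp(-2*I*pi/5) + 2*exp(2*I*pi/5)) + (5 + 2*exp(-4*I*pi/5) + 2*exp(4*I*pi/5)) + (5 + 2*exp(-4*I*pi/5) + 2*exp(4*I*pi/5)) + (5 + 2*exp(-2*I*pi/5) + 2*exp(2*I*pi/5))] = 25/5 = 5.
(Exp terms are combined using exp(i*s)*conj(exp(i*t)) = exp(i*(s-t)), and sums of them are collapsed using the identity that for every m > 1 the m distinct m-th roots of unity sum to 0, e.g. 1 + exp(2*I*pi/3) + exp(-2*I*pi/3) = 0.)
A character is irreducible iff <chi, chi> = 1, so this representation is reducible.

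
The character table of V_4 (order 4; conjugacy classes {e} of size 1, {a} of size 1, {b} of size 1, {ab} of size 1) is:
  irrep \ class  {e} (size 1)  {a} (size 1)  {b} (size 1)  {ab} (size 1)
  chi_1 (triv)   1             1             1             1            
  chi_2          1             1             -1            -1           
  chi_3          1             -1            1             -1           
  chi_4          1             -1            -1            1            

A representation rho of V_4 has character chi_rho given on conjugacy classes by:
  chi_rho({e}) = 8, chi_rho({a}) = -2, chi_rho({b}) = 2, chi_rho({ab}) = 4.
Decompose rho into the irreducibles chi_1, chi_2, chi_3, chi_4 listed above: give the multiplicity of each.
Multiplicities: chi_1: 3, chi_2: 0, chi_3: 2, chi_4: 3.

Details: Use <chi_rho, chi> = (1/|G|) sum_C |C| * chi_rho(C) * conj(chi(C)) with |G| = 4 for each irreducible chi in the table:
  <chi_rho, chi_1> = (1/4)[1*(8)*conj(1) + 1*(-2)*conj(1) + 1*(2)*conj(1) + 1*(4)*conj(1)]
      = (1/4)[(8) + (-2) + (2) + (4)] = 12/4 = 3
  <chi_rho, chi_2> = (1/4)[1*(8)*conj(1) + 1*(-2)*conj(1) + 1*(2)*conj(-1) + 1*(4)*conj(-1)]
      = (1/4)[(8) + (-2) + (-2) + (-4)] = 0/4 = 0
  <chi_rho, chi_3> = (1/4)[1*(8)*conj(1) + 1*(-2)*conj(-1) + 1*(2)*conj(1) + 1*(4)*conj(-1)]
      = (1/4)[(8) + (2) + (2) + (-4)] = 8/4 = 2
  <chi_rho, chi_4> = (1/4)[1*(8)*conj(1) + 1*(-2)*conj(-1) + 1*(2)*conj(-1) + 1*(4)*conj(1)]
      = (1/4)[(8) + (2) + (-2) + (4)] = 12/4 = 3
Dimension check: dim(rho) = sum (mult * dim) = 3*1 + 0*1 + 2*1 + 3*1 = 8 = chi_rho(e) = 8.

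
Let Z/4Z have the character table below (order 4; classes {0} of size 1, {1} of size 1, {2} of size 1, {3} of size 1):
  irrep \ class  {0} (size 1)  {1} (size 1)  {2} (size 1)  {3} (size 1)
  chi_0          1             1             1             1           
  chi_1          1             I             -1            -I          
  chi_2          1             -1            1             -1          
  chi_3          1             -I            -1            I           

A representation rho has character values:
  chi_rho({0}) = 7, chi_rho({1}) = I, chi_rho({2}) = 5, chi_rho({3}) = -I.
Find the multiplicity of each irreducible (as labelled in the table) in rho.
Multiplicities: chi_0: 3, chi_1: 1, chi_2: 3, chi_3: 0.

Reasoning: Use <chi_rho, chi> = (1/|G|) sum_C |C| * chi_rho(C) * conj(chi(C)) with |G| = 4 for each irreducible chi in the table:
  <chi_rho, chi_0> = (1/4)[1*(7)*conj(1) + 1*(I)*conj(1) + 1*(5)*conj(1) + 1*(-I)*conj(1)]
      = (1/4)[(7) + (I) + (5) + (-I)] = 12/4 = 3
  <chi_rho, chi_1> = (1/4)[1*(7)*conj(1) + 1*(I)*conj(I) + 1*(5)*conj(-1) + 1*(-I)*conj(-I)]
      = (1/4)[(7) + (1) + (-5) + (1)] = 4/4 = 1
  <chi_rho, chi_2> = (1/4)[1*(7)*conj(1) + 1*(I)*conj(-1) + 1*(5)*conj(1) + 1*(-I)*conj(-1)]
      = (1/4)[(7) + (-I) + (5) + (I)] = 12/4 = 3
  <chi_rho, chi_3> = (1/4)[1*(7)*conj(1) + 1*(I)*conj(-I) + 1*(5)*conj(-1) + 1*(-I)*conj(I)]
      = (1/4)[(7) + (-1) + (-5) + (-1)] = 0/4 = 0
(Exp terms are combined using exp(i*s)*conj(exp(i*t)) = exp(i*(s-t)), and sums of them are collapsed using the identity that for every m > 1 the m distinct m-th roots of unity sum to 0, e.g. 1 + exp(2*I*pi/3) + exp(-2*I*pi/3) = 0.)
Dimension check: dim(rho) = sum (mult * dim) = 3*1 + 1*1 + 3*1 + 0*1 = 7 = chi_rho(e) = 7.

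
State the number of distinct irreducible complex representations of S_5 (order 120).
7

Argument: The number of irreducible complex representations of a finite group equals its number of conjugacy classes. Conjugacy classes in S_5 correspond to cycle types, i.e. partitions of 5; there are p(5) = 7 of them, so S_5 (order 120) has exactly 7 irreducible complex representations.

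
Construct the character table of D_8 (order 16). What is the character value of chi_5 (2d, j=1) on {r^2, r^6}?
Conjugacy classes: {e} of size 1, {r^4} of size 1, {r^1, r^7} of size 2, {r^2, r^6} of size 2, {r^3, r^5} of size 2, {s, sr^2, ...} of size 4, {sr, sr^3, ...} of size 4.
Character table:
  irrep \ class              {e} (size 1)  {r^4} (size 1)  {r^1, r^7} (size 2)  {r^2, r^6} (size 2)  {r^3, r^5} (size 2)  {s, sr^2, ...} (size 4)  {sr, sr^3, ...} (size 4)
  chi_1 (triv)               1             1               1                    1                    1                    1                        1                       
  chi_2 (sign: r->1, s->-1)  1             1               1                    1                    1                    -1                       -1                      
  chi_3 (r->-1, s->1)        1             1               -1                   1                    -1                   1                        -1                      
  chi_4 (r->-1, s->-1)       1             1               -1                   1                    -1                   -1                       1                       
  chi_5 (2d, j=1)            2             -2              sqrt(2)              0                    -sqrt(2)             0                        0                       
  chi_6 (2d, j=2)            2             2               0                    -2                   0                    0                        0                       
  chi_7 (2d, j=3)            2             -2              -sqrt(2)             0                    sqrt(2)              0                        0                       

Spot check: chi_5 (2d, j=1) on {r^2, r^6} = 0.

Solution. D_8 has order 2*8 = 16 with 7 conjugacy classes, hence 7 irreducibles. Sum of squared dims 1 + 1 + 1 + 1 + 4 + 4 + 4 = 16 = |G|. Linear characters come from the abelianisation; the 2-dimensional irreps have character r^k -> 2*cos(2*pi*j*k/8), reflections -> 0.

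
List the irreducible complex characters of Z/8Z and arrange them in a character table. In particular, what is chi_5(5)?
Character table of Z/8Z (irreps indexed chi_0,...,chi_7 with chi_k(m) = zeta_8^(k*m), zeta_8 = exp(2*pi*i/8)):
  irrep \ class  {0} (size 1)  {1} (size 1)    {2} (size 1)  {3} (size 1)    {4} (size 1)  {5} (size 1)    {6} (size 1)  {7} (size 1)  
  chi_0          1             1               1             1               1             1               1             1             
  chi_1          1             exp(I*pi/4)     I             exp(3*I*pi/4)   -1            exp(-3*I*pi/4)  -I            exp(-I*pi/4)  
  chi_2          1             I               -1            -I              1             I               -1            -I            
  chi_3          1             exp(3*I*pi/4)   -I            exp(I*pi/4)     -1            exp(-I*pi/4)    I             exp(-3*I*pi/4)
  chi_4          1             -1              1             -1              1             -1              1             -1            
  chi_5          1             exp(-3*I*pi/4)  I             exp(-I*pi/4)    -1            exp(I*pi/4)     -I            exp(3*I*pi/4) 
  chi_6          1             -I              -1            I               1             -I              -1            I             
  chi_7          1             exp(-I*pi/4)    -I            exp(-3*I*pi/4)  -1            exp(3*I*pi/4)   I             exp(I*pi/4)   

Spot check: chi_5(5) = zeta_8^(5*5) = zeta_8^25 = exp(I*pi/4).

Derivation: Z/8Z is abelian, so all 8 irreducible complex representations are 1-dimensional. They are given by chi_k(m) = zeta_8^(k*m) for k = 0,...,7. Row orthogonality: sum_m chi_k(m) conj(chi_l(m)) = 8 * [k = l].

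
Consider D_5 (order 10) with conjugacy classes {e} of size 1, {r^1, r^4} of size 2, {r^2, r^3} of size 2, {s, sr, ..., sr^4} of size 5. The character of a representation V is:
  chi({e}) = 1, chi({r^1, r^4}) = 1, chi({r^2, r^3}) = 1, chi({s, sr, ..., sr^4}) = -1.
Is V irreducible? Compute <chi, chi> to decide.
Irreducible: <chi, chi> = 1.

Argument: <chi, chi> = (1/|G|) sum_C |C| * |chi(C)|^2 = (1/10)[1*|1|^2 + 2*|1|^2 + 2*|1|^2 + 5*|-1|^2]
  = (1/10)[(1) + (2) + (2) + (5)] = 10/10 = 1.
A character is irreducible iff <chi, chi> = 1, so this representation is irreducible.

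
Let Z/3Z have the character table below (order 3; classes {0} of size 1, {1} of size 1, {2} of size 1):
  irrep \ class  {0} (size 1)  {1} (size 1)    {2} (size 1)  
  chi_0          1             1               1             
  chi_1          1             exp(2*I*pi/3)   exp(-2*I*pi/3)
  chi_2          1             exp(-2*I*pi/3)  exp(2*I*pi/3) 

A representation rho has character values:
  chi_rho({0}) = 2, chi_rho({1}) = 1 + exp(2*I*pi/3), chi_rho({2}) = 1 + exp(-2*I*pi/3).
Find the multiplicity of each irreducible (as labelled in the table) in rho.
Multiplicities: chi_0: 1, chi_1: 1, chi_2: 0.

Justification: Use <chi_rho, chi> = (1/|G|) sum_C |C| * chi_rho(C) * conj(chi(C)) with |G| = 3 for each irreducible chi in the table:
  <chi_rho, chi_0> = (1/3)[1*(2)*conj(1) + 1*(1 + exp(2*I*pi/3))*conj(1) + 1*(1 + exp(-2*I*pi/3))*conj(1)]
      = (1/3)[(2) + (1 + exp(2*I*pi/3)) + (1 + exp(-2*I*pi/3))] = 3/3 = 1
  <chi_rho, chi_1> = (1/3)[1*(2)*conj(1) + 1*(1 + exp(2*I*pi/3))*conj(exp(2*I*pi/3)) + 1*(1 + exp(-2*I*pi/3))*conj(exp(-2*I*pi/3))]
      = (1/3)[(2) + (1 + exp(-2*I*pi/3)) + (1 + exp(2*I*pi/3))] = 3/3 = 1
  <chi_rho, chi_2> = (1/3)[1*(2)*conj(1) + 1*(1 + exp(2*I*pi/3))*conj(exp(-2*I*pi/3)) + 1*(1 + exp(-2*I*pi/3))*conj(exp(2*I*pi/3))]
      = (1/3)[(2) + (-1) + (-1)] = 0/3 = 0
(Exp terms are combined using exp(i*s)*conj(exp(i*t)) = exp(i*(s-t)), and sums of them are collapsed using the identity that for every m > 1 the m distinct m-th roots of unity sum to 0, e.g. 1 + exp(2*I*pi/3) + exp(-2*I*pi/3) = 0.)
Dimension check: dim(rho) = sum (mult * dim) = 1*1 + 1*1 + 0*1 = 2 = chi_rho(e) = 2.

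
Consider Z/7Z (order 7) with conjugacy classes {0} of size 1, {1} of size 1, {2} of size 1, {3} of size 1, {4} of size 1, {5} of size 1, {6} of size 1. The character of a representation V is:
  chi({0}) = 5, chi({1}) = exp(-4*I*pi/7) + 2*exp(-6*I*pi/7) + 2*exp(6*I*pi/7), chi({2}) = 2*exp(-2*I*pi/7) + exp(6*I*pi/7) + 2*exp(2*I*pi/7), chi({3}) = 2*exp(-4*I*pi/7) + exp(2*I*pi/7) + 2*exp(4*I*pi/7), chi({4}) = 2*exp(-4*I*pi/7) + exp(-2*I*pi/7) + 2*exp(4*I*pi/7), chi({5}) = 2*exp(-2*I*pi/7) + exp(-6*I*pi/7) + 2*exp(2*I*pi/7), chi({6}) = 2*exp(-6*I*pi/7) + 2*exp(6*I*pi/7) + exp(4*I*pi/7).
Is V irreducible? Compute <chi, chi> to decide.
Not irreducible (reducible): <chi, chi> = 9 > 1.

Explanation: <chi, chi> = (1/|G|) sum_C |C| * |chi(C)|^2 = (1/7)[1*|5|^2 + 1*|exp(-4*I*pi/7) + 2*exp(-6*I*pi/7) + 2*exp(6*I*pi/7)|^2 + 1*|2*exp(-2*I*pi/7) + exp(6*I*pi/7) + 2*exp(2*I*pi/7)|^2 + 1*|2*exp(-4*I*pi/7) + exp(2*I*pi/7) + 2*exp(4*I*pi/7)|^2 + 1*|2*exp(-4*I*pi/7) + exp(-2*I*pi/7) + 2*exp(4*I*pi/7)|^2 + 1*|2*exp(-2*I*pi/7) + exp(-6*I*pi/7) + 2*exp(2*I*pi/7)|^2 + 1*|2*exp(-6*I*pi/7) + 2*exp(6*I*pi/7) + exp(4*I*pi/7)|^2]
  = (1/7)[(25) + (9 + 6*exp(-2*I*pi/7) + 2*exp(-4*I*pi/7) + 2*exp(4*I*pi/7) + 6*exp(2*I*pi/7)) + (9 + 6*exp(-4*I*pi/7) + 2*exp(-6*I*pi/7) + 2*exp(6*I*pi/7) + 6*exp(4*I*pi/7)) + (9 + 6*exp(-6*I*pi/7) + 2*exp(-2*I*pi/7) + 2*exp(2*I*pi/7) + 6*exp(6*I*pi/7)) + (9 + 6*exp(-6*I*pi/7) + 2*exp(-2*I*pi/7) + 2*exp(2*I*pi/7) + 6*exp(6*I*pi/7)) + (9 + 6*exp(-4*I*pi/7) + 2*exp(-6*I*pi/7) + 2*exp(6*I*pi/7) + 6*exp(4*I*pi/7)) + (9 + 6*exp(-2*I*pi/7) + 2*exp(-4*I*pi/7) + 2*exp(4*I*pi/7) + 6*exp(2*I*pi/7))] = 63/7 = 9.
(Exp terms are combined using exp(i*s)*conj(exp(i*t)) = exp(i*(s-t)), and sums of them are collapsed using the identity that for every m > 1 the m distinct m-th roots of unity sum to 0, e.g. 1 + exp(2*I*pi/3) + exp(-2*I*pi/3) = 0.)
A character is irreducible iff <chi, chi> = 1, so this representation is reducible.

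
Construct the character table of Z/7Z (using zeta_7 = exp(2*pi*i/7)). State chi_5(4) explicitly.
Character table of Z/7Z (irreps indexed chi_0,...,chi_6 with chi_k(m) = zeta_7^(k*m), zeta_7 = exp(2*pi*i/7)):
  irrep \ class  {0} (size 1)  {1} (size 1)    {2} (size 1)    {3} (size 1)    {4} (size 1)    {5} (size 1)    {6} (size 1)  
  chi_0          1             1               1               1               1               1               1             
  chi_1          1             exp(2*I*pi/7)   exp(4*I*pi/7)   exp(6*I*pi/7)   exp(-6*I*pi/7)  exp(-4*I*pi/7)  exp(-2*I*pi/7)
  chi_2          1             exp(4*I*pi/7)   exp(-6*I*pi/7)  exp(-2*I*pi/7)  exp(2*I*pi/7)   exp(6*I*pi/7)   exp(-4*I*pi/7)
  chi_3          1             exp(6*I*pi/7)   exp(-2*I*pi/7)  exp(4*I*pi/7)   exp(-4*I*pi/7)  exp(2*I*pi/7)   exp(-6*I*pi/7)
  chi_4          1             exp(-6*I*pi/7)  exp(2*I*pi/7)   exp(-4*I*pi/7)  exp(4*I*pi/7)   exp(-2*I*pi/7)  exp(6*I*pi/7) 
  chi_5          1             exp(-4*I*pi/7)  exp(6*I*pi/7)   exp(2*I*pi/7)   exp(-2*I*pi/7)  exp(-6*I*pi/7)  exp(4*I*pi/7) 
  chi_6          1             exp(-2*I*pi/7)  exp(-4*I*pi/7)  exp(-6*I*pi/7)  exp(6*I*pi/7)   exp(4*I*pi/7)   exp(2*I*pi/7) 

Spot check: chi_5(4) = zeta_7^(5*4) = zeta_7^20 = exp(-2*I*pi/7).

Justification: Z/7Z is abelian, so all 7 irreducible complex representations are 1-dimensional. They are given by chi_k(m) = zeta_7^(k*m) for k = 0,...,6. Row orthogonality: sum_m chi_k(m) conj(chi_l(m)) = 7 * [k = l].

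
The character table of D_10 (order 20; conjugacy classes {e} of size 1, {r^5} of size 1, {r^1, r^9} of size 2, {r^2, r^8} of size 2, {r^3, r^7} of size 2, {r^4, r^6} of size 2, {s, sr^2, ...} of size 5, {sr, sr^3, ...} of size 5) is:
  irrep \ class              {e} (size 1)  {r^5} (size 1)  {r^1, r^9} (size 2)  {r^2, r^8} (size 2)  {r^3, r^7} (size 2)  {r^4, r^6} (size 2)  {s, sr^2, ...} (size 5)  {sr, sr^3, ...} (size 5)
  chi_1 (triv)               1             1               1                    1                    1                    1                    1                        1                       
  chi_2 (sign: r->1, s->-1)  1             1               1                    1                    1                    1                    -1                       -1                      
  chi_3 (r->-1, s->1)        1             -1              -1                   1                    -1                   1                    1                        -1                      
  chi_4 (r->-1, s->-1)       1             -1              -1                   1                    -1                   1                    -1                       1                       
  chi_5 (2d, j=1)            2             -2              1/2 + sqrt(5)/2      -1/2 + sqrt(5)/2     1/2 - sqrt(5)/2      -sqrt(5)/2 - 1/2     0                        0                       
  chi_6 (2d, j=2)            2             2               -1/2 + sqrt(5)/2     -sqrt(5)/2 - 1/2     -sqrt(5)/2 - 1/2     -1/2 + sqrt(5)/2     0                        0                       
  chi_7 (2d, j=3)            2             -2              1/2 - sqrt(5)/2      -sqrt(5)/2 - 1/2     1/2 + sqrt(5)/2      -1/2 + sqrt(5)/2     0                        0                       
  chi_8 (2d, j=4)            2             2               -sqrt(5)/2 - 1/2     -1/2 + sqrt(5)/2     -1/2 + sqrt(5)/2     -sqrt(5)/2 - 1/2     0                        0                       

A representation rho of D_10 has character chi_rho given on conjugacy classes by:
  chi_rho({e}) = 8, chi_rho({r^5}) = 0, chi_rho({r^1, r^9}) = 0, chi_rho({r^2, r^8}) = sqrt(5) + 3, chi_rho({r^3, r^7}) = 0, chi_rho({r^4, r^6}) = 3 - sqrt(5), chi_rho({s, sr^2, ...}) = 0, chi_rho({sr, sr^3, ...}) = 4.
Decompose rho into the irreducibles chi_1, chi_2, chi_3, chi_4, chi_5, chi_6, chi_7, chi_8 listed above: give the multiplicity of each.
Multiplicities: chi_1: 2, chi_2: 0, chi_3: 0, chi_4: 2, chi_5: 1, chi_6: 0, chi_7: 0, chi_8: 1.

Derivation: Use <chi_rho, chi> = (1/|G|) sum_C |C| * chi_rho(C) * conj(chi(C)) with |G| = 20 for each irreducible chi in the table:
  <chi_rho, chi_1> = (1/20)[1*(8)*conj(1) + 1*(0)*conj(1) + 2*(0)*conj(1) + 2*(sqrt(5) + 3)*conj(1) + 2*(0)*conj(1) + 2*(3 - sqrt(5))*conj(1) + 5*(0)*conj(1) + 5*(4)*conj(1)]
      = (1/20)[(8) + (0) + (0) + (2*sqrt(5) + 6) + (0) + (6 - 2*sqrt(5)) + (0) + (20)] = 40/20 = 2
  <chi_rho, chi_2> = (1/20)[1*(8)*conj(1) + 1*(0)*conj(1) + 2*(0)*conj(1) + 2*(sqrt(5) + 3)*conj(1) + 2*(0)*conj(1) + 2*(3 - sqrt(5))*conj(1) + 5*(0)*conj(-1) + 5*(4)*conj(-1)]
      = (1/20)[(8) + (0) + (0) + (2*sqrt(5) + 6) + (0) + (6 - 2*sqrt(5)) + (0) + (-20)] = 0/20 = 0
  <chi_rho, chi_3> = (1/20)[1*(8)*conj(1) + 1*(0)*conj(-1) + 2*(0)*conj(-1) + 2*(sqrt(5) + 3)*conj(1) + 2*(0)*conj(-1) + 2*(3 - sqrt(5))*conj(1) + 5*(0)*conj(1) + 5*(4)*conj(-1)]
      = (1/20)[(8) + (0) + (0) + (2*sqrt(5) + 6) + (0) + (6 - 2*sqrt(5)) + (0) + (-20)] = 0/20 = 0
  <chi_rho, chi_4> = (1/20)[1*(8)*conj(1) + 1*(0)*conj(-1) + 2*(0)*conj(-1) + 2*(sqrt(5) + 3)*conj(1) + 2*(0)*conj(-1) + 2*(3 - sqrt(5))*conj(1) + 5*(0)*conj(-1) + 5*(4)*conj(1)]
      = (1/20)[(8) + (0) + (0) + (2*sqrt(5) + 6) + (0) + (6 - 2*sqrt(5)) + (0) + (20)] = 40/20 = 2
  <chi_rho, chi_5> = (1/20)[1*(8)*conj(2) + 1*(0)*conj(-2) + 2*(0)*conj(1/2 + sqrt(5)/2) + 2*(sqrt(5) + 3)*conj(-1/2 + sqrt(5)/2) + 2*(0)*conj(1/2 - sqrt(5)/2) + 2*(3 - sqrt(5))*conj(-sqrt(5)/2 - 1/2) + 5*(0)*conj(0) + 5*(4)*conj(0)]
      = (1/20)[(16) + (0) + (0) + (2 + 2*sqrt(5)) + (0) + (2 - 2*sqrt(5)) + (0) + (0)] = 20/20 = 1
  <chi_rho, chi_6> = (1/20)[1*(8)*conj(2) + 1*(0)*conj(2) + 2*(0)*conj(-1/2 + sqrt(5)/2) + 2*(sqrt(5) + 3)*conj(-sqrt(5)/2 - 1/2) + 2*(0)*conj(-sqrt(5)/2 - 1/2) + 2*(3 - sqrt(5))*conj(-1/2 + sqrt(5)/2) + 5*(0)*conj(0) + 5*(4)*conj(0)]
      = (1/20)[(16) + (0) + (0) + (-4*sqrt(5) - 8) + (0) + (-8 + 4*sqrt(5)) + (0) + (0)] = 0/20 = 0
  <chi_rho, chi_7> = (1/20)[1*(8)*conj(2) + 1*(0)*conj(-2) + 2*(0)*conj(1/2 - sqrt(5)/2) + 2*(sqrt(5) + 3)*conj(-sqrt(5)/2 - 1/2) + 2*(0)*conj(1/2 + sqrt(5)/2) + 2*(3 - sqrt(5))*conj(-1/2 + sqrt(5)/2) + 5*(0)*conj(0) + 5*(4)*conj(0)]
      = (1/20)[(16) + (0) + (0) + (-4*sqrt(5) - 8) + (0) + (-8 + 4*sqrt(5)) + (0) + (0)] = 0/20 = 0
  <chi_rho, chi_8> = (1/20)[1*(8)*conj(2) + 1*(0)*conj(2) + 2*(0)*conj(-sqrt(5)/2 - 1/2) + 2*(sqrt(5) + 3)*conj(-1/2 + sqrt(5)/2) + 2*(0)*conj(-1/2 + sqrt(5)/2) + 2*(3 - sqrt(5))*conj(-sqrt(5)/2 - 1/2) + 5*(0)*conj(0) + 5*(4)*conj(0)]
      = (1/20)[(16) + (0) + (0) + (2 + 2*sqrt(5)) + (0) + (2 - 2*sqrt(5)) + (0) + (0)] = 20/20 = 1
Dimension check: dim(rho) = sum (mult * dim) = 2*1 + 0*1 + 0*1 + 2*1 + 1*2 + 0*2 + 0*2 + 1*2 = 8 = chi_rho(e) = 8.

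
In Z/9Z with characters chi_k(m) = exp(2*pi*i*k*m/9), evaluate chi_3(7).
chi_3(7) = zeta_9^21 = exp(2*I*pi/3)

Why: chi_3(7) = zeta_9^(3*7) = zeta_9^21. Since zeta_9^9 = 1, this equals zeta_9^3 = exp(2*pi*i*3/9) = exp(2*I*pi/3).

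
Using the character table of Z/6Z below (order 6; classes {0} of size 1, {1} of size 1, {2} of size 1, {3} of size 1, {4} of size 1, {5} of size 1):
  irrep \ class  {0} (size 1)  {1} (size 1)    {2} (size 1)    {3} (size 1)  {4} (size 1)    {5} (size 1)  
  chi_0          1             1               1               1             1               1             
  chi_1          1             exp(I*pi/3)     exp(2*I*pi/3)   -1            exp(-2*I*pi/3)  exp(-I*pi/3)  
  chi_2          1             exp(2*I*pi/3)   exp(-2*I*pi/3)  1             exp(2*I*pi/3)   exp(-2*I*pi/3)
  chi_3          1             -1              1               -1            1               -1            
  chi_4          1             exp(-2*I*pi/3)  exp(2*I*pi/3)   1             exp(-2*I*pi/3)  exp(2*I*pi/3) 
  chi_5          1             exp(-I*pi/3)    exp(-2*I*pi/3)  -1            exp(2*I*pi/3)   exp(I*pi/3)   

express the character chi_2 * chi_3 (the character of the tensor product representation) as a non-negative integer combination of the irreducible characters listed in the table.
chi_2 tensor chi_3 = chi_5 (all other irreducibles have multiplicity 0).

Proof sketch: The character of a tensor product is the pointwise product (chi_2 * chi_3)(C) = chi_2(C) * chi_3(C):
  {0}: (1)*(1), {1}: (exp(2*I*pi/3))*(-1), {2}: (exp(-2*I*pi/3))*(1), {3}: (1)*(-1), {4}: (exp(2*I*pi/3))*(1), {5}: (exp(-2*I*pi/3))*(-1)
so (chi_2 * chi_3) takes values
  {0} -> 1, {1} -> -exp(2*I*pi/3), {2} -> exp(-2*I*pi/3), {3} -> -1, {4} -> exp(2*I*pi/3), {5} -> -exp(-2*I*pi/3).
Now take the inner product of this character with each irreducible chi from the table, <chi_2*chi_3, chi> = (1/6) sum_C |C| (chi_2*chi_3)(C) conj(chi(C)):
  <chi_2*chi_3, chi_0> = (1/6)[1*(1)*conj(1) + 1*(-exp(2*I*pi/3))*conj(1) + 1*(exp(-2*I*pi/3))*conj(1) + 1*(-1)*conj(1) + 1*(exp(2*I*pi/3))*conj(1) + 1*(-exp(-2*I*pi/3))*conj(1)]
      = (1/6)[(1) + (-exp(2*I*pi/3)) + (exp(-2*I*pi/3)) + (-1) + (exp(2*I*pi/3)) + (-exp(-2*I*pi/3))] = 0/6 = 0
  <chi_2*chi_3, chi_1> = (1/6)[1*(1)*conj(1) + 1*(-exp(2*I*pi/3))*conj(exp(I*pi/3)) + 1*(exp(-2*I*pi/3))*conj(exp(2*I*pi/3)) + 1*(-1)*conj(-1) + 1*(exp(2*I*pi/3))*conj(exp(-2*I*pi/3)) + 1*(-exp(-2*I*pi/3))*conj(exp(-I*pi/3))]
      = (1/6)[(1) + (-exp(I*pi/3)) + (exp(2*I*pi/3)) + (1) + (exp(-2*I*pi/3)) + (-exp(-I*pi/3))] = 0/6 = 0
  <chi_2*chi_3, chi_2> = (1/6)[1*(1)*conj(1) + 1*(-exp(2*I*pi/3))*conj(exp(2*I*pi/3)) + 1*(exp(-2*I*pi/3))*conj(exp(-2*I*pi/3)) + 1*(-1)*conj(1) + 1*(exp(2*I*pi/3))*conj(exp(2*I*pi/3)) + 1*(-exp(-2*I*pi/3))*conj(exp(-2*I*pi/3))]
      = (1/6)[(1) + (-1) + (1) + (-1) + (1) + (-1)] = 0/6 = 0
  <chi_2*chi_3, chi_3> = (1/6)[1*(1)*conj(1) + 1*(-exp(2*I*pi/3))*conj(-1) + 1*(exp(-2*I*pi/3))*conj(1) + 1*(-1)*conj(-1) + 1*(exp(2*I*pi/3))*conj(1) + 1*(-exp(-2*I*pi/3))*conj(-1)]
      = (1/6)[(1) + (exp(2*I*pi/3)) + (exp(-2*I*pi/3)) + (1) + (exp(2*I*pi/3)) + (exp(-2*I*pi/3))] = 0/6 = 0
  <chi_2*chi_3, chi_4> = (1/6)[1*(1)*conj(1) + 1*(-exp(2*I*pi/3))*conj(exp(-2*I*pi/3)) + 1*(exp(-2*I*pi/3))*conj(exp(2*I*pi/3)) + 1*(-1)*conj(1) + 1*(exp(2*I*pi/3))*conj(exp(-2*I*pi/3)) + 1*(-exp(-2*I*pi/3))*conj(exp(2*I*pi/3))]
      = (1/6)[(1) + (-exp(-2*I*pi/3)) + (exp(2*I*pi/3)) + (-1) + (exp(-2*I*pi/3)) + (-exp(2*I*pi/3))] = 0/6 = 0
  <chi_2*chi_3, chi_5> = (1/6)[1*(1)*conj(1) + 1*(-exp(2*I*pi/3))*conj(exp(-I*pi/3)) + 1*(exp(-2*I*pi/3))*conj(exp(-2*I*pi/3)) + 1*(-1)*conj(-1) + 1*(exp(2*I*pi/3))*conj(exp(2*I*pi/3)) + 1*(-exp(-2*I*pi/3))*conj(exp(I*pi/3))]
      = (1/6)[(1) + (1) + (1) + (1) + (1) + (1)] = 6/6 = 1
(Exp terms are combined using exp(i*s)*conj(exp(i*t)) = exp(i*(s-t)), and sums of them are collapsed using the identity that for every m > 1 the m distinct m-th roots of unity sum to 0, e.g. 1 + exp(2*I*pi/3) + exp(-2*I*pi/3) = 0.)
Hence the multiplicities are chi_5: 1. Dimension check: dim(chi_2)*dim(chi_3) = 1*1 = 1 and sum (mult * dim) = 1*1 = 1.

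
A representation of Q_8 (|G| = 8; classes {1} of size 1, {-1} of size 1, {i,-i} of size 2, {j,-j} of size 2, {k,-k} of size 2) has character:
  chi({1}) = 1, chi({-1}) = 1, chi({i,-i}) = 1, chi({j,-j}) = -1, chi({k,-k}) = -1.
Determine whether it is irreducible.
Irreducible: <chi, chi> = 1.

Derivation: <chi, chi> = (1/|G|) sum_C |C| * |chi(C)|^2 = (1/8)[1*|1|^2 + 1*|1|^2 + 2*|1|^2 + 2*|-1|^2 + 2*|-1|^2]
  = (1/8)[(1) + (1) + (2) + (2) + (2)] = 8/8 = 1.
A character is irreducible iff <chi, chi> = 1, so this representation is irreducible.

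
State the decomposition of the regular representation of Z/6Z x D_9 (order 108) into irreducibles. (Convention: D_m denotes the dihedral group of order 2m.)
Each irreducible V_i of dimension d_i appears with multiplicity d_i, i.e. rho_reg = (direct sum over all irreducibles V_i) d_i V_i. The irreducible dimensions for Z/6Z x D_9 are 1, 1, 1, 1, 1, 1, 1, 1, 1, 1, 1, 1, 2, 2, 2, 2, 2, 2, 2, 2, 2, 2, 2, 2, 2, 2, 2, 2, 2, 2, 2, 2, 2, 2, 2, 2: 12 irreducibles of dimension 1, each with multiplicity 1; 24 irreducibles of dimension 2, each with multiplicity 2. Total dimension 12*1*1 + 24*2*2 = 108 = |G|.

Working: General theorem: in the regular representation of a finite group G, each irreducible appears with multiplicity equal to its dimension. Check: dim(rho_reg) = sum d_i^2 = 1 + 1 + 1 + 1 + 1 + 1 + 1 + 1 + 1 + 1 + 1 + 1 + 4 + 4 + 4 + 4 + 4 + 4 + 4 + 4 + 4 + 4 + 4 + 4 + 4 + 4 + 4 + 4 + 4 + 4 + 4 + 4 + 4 + 4 + 4 + 4 = 108 = |G|.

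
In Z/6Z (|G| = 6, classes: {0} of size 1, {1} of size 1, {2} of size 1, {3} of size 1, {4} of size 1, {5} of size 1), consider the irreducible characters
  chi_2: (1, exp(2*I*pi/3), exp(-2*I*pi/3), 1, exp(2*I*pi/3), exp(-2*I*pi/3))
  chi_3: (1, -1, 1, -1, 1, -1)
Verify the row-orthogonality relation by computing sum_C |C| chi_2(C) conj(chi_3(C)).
Sum = 0; so <chi_2, chi_3> = 0 (distinct irreducibles are orthogonal).

Working: Compute term by term over conjugacy classes (|C| * chi_2(C) * conj(chi_3(C))):
  1*(1)*conj(1) + 1*(exp(2*I*pi/3))*conj(-1) + 1*(exp(-2*I*pi/3))*conj(1) + 1*(1)*conj(-1) + 1*(exp(2*I*pi/3))*conj(1) + 1*(exp(-2*I*pi/3))*conj(-1)
  = (1) + (-exp(2*I*pi/3)) + (exp(-2*I*pi/3)) + (-1) + (exp(2*I*pi/3)) + (-exp(-2*I*pi/3))
  = 0.
(Exp terms are combined using exp(i*s)*conj(exp(i*t)) = exp(i*(s-t)), and sums of them are collapsed using the identity that for every m > 1 the m distinct m-th roots of unity sum to 0, e.g. 1 + exp(2*I*pi/3) + exp(-2*I*pi/3) = 0.)
Dividing by |G| = 6 gives 0/6 = 0, matching the row-orthogonality relation <chi_2, chi_3> = [chi_2 = chi_3].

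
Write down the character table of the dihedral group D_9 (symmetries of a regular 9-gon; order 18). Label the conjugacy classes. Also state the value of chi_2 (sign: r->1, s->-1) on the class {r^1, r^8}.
Conjugacy classes: {e} of size 1, {r^1, r^8} of size 2, {r^2, r^7} of size 2, {r^3, r^6} of size 2, {r^4, r^5} of size 2, {s, sr, ..., sr^8} of size 9.
Character table:
  irrep \ class              {e} (size 1)  {r^1, r^8} (size 2)  {r^2, r^7} (size 2)  {r^3, r^6} (size 2)  {r^4, r^5} (size 2)  {s, sr, ..., sr^8} (size 9)
  chi_1 (triv)               1             1                    1                    1                    1                    1                          
  chi_2 (sign: r->1, s->-1)  1             1                    1                    1                    1                    -1                         
  chi_3 (2d, j=1)            2             2*cos(2*pi/9)        2*cos(4*pi/9)        -1                   -2*cos(pi/9)         0                          
  chi_4 (2d, j=2)            2             2*cos(4*pi/9)        -2*cos(pi/9)         -1                   2*cos(2*pi/9)        0                          
  chi_5 (2d, j=3)            2             -1                   -1                   2                    -1                   0                          
  chi_6 (2d, j=4)            2             -2*cos(pi/9)         2*cos(2*pi/9)        -1                   2*cos(4*pi/9)        0                          

Spot check: chi_2 (sign: r->1, s->-1) on {r^1, r^8} = 1.

Proof sketch: D_9 has order 2*9 = 18 with 6 conjugacy classes, hence 6 irreducibles. Sum of squared dims 1 + 1 + 4 + 4 + 4 + 4 = 18 = |G|. Linear characters come from the abelianisation; the 2-dimensional irreps have character r^k -> 2*cos(2*pi*j*k/9), reflections -> 0.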